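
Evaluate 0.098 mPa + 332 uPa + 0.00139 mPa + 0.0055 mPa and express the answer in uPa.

In uPa:
  0.098 mPa = 0.098 × 10^3 uPa = 98
  332 uPa → 332
  0.00139 mPa = 0.00139 × 10^3 uPa = 1.39
  0.0055 mPa = 0.0055 × 10^3 uPa = 5.5
Sum: 98 + 332 + 1.39 + 5.5 = 436.89

436.89 uPa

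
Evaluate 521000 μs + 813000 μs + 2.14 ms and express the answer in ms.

1336.14 ms

In ms:
  521000 μs = 521000 × 10^-3 ms = 521
  813000 μs = 813000 × 10^-3 ms = 813
  2.14 ms → 2.14
Sum: 521 + 813 + 2.14 = 1336.14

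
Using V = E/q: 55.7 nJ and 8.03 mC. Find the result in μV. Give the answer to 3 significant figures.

(55.7 × 10⁻⁹) / (8.03 × 10⁻³) = 6.9365 × 10⁻⁶ V

6.94 μV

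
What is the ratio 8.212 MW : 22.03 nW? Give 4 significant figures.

(8.212 × 10⁶) / (22.03 × 10⁻⁹) = 0.37276 × 10¹⁵

372800000000000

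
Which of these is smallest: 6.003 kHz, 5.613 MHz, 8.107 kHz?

6.003 kHz = 6003 Hz
5.613 MHz = 5613000 Hz
8.107 kHz = 8107 Hz

6.003 kHz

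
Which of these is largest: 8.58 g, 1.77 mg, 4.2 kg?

4.2 kg

8.58 g = 8.58 g
1.77 mg = 0.00177 g
4.2 kg = 4200 g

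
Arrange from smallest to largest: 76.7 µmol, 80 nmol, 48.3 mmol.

80 nmol < 76.7 µmol < 48.3 mmol

76.7 µmol = 0.0000767 mol
80 nmol = 0.00000008 mol
48.3 mmol = 0.0483 mol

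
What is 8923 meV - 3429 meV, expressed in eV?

In eV:
  8923 meV = 8923 × 10^-3 eV = 8.923
  3429 meV = 3429 × 10^-3 eV = 3.429
Difference: 8.923 - 3.429 = 5.494

5.494 eV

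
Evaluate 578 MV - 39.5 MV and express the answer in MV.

538.5 MV

In MV:
  578 MV → 578
  39.5 MV → 39.5
Difference: 578 - 39.5 = 538.5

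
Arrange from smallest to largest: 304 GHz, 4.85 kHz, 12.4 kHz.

4.85 kHz < 12.4 kHz < 304 GHz

304 GHz = 304000000000 Hz
4.85 kHz = 4850 Hz
12.4 kHz = 12400 Hz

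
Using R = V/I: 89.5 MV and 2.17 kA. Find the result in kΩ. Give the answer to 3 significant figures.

41.2 kΩ

(89.5 × 10^6) / (2.17 × 10^3) = 41.244 × 10^3 Ω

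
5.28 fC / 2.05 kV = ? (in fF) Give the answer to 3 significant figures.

0.00258 fF

(5.28e-15) / (2.05e3) = 2.5756e-18 F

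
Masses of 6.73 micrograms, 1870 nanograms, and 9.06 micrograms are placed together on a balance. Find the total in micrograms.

In micrograms:
  6.73 micrograms → 6.73
  1870 nanograms = 1870 × 10⁻³ micrograms = 1.87
  9.06 micrograms → 9.06
Sum: 6.73 + 1.87 + 9.06 = 17.66

17.66 micrograms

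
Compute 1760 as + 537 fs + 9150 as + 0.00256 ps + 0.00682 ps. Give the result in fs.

In fs:
  1760 as = 1760 × 10^-3 fs = 1.76
  537 fs → 537
  9150 as = 9150 × 10^-3 fs = 9.15
  0.00256 ps = 0.00256 × 10^3 fs = 2.56
  0.00682 ps = 0.00682 × 10^3 fs = 6.82
Sum: 1.76 + 537 + 9.15 + 2.56 + 6.82 = 557.29

557.29 fs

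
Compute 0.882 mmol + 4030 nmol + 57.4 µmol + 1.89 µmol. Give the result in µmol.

945.32 µmol

In µmol:
  0.882 mmol = 0.882e3 µmol = 882
  4030 nmol = 4030e-3 µmol = 4.03
  57.4 µmol → 57.4
  1.89 µmol → 1.89
Sum: 882 + 4.03 + 57.4 + 1.89 = 945.32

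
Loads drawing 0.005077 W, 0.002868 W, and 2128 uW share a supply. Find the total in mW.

10.073 mW

In mW:
  0.005077 W = 0.005077e3 mW = 5.077
  0.002868 W = 0.002868e3 mW = 2.868
  2128 uW = 2128e-3 mW = 2.128
Sum: 5.077 + 2.868 + 2.128 = 10.073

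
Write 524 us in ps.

micro = 1e-6, pico = 1e-12; factor is 1e6.
524 × 1e6 = 524000000

524000000 ps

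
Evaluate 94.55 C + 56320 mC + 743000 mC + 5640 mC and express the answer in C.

899.51 C

In C:
  94.55 C → 94.55
  56320 mC = 56320e-3 C = 56.32
  743000 mC = 743000e-3 C = 743
  5640 mC = 5640e-3 C = 5.64
Sum: 94.55 + 56.32 + 743 + 5.64 = 899.51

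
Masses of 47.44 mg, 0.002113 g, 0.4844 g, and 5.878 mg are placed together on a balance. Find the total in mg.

539.831 mg

In mg:
  47.44 mg → 47.44
  0.002113 g = 0.002113e3 mg = 2.113
  0.4844 g = 0.4844e3 mg = 484.4
  5.878 mg → 5.878
Sum: 47.44 + 2.113 + 484.4 + 5.878 = 539.831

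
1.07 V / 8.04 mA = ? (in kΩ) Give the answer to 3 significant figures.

0.133 kΩ

(1.07) / (8.04 × 10^-3) = 0.13308 × 10^3 Ω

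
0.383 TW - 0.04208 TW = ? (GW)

340.92 GW

In GW:
  0.383 TW = 0.383 × 10^3 GW = 383
  0.04208 TW = 0.04208 × 10^3 GW = 42.08
Difference: 383 - 42.08 = 340.92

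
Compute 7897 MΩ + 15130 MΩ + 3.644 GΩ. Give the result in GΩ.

26.671 GΩ

In GΩ:
  7897 MΩ = 7897 × 10⁻³ GΩ = 7.897
  15130 MΩ = 15130 × 10⁻³ GΩ = 15.13
  3.644 GΩ → 3.644
Sum: 7.897 + 15.13 + 3.644 = 26.671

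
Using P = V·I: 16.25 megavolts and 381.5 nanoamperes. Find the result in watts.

16.25 × 10^6 × 381.5 × 10^-9 = 6199.375 × 10^-3 W

6.199375 watts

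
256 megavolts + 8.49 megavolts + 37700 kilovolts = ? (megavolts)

302.19 megavolts

In megavolts:
  256 megavolts → 256
  8.49 megavolts → 8.49
  37700 kilovolts = 37700 × 10^-3 megavolts = 37.7
Sum: 256 + 8.49 + 37.7 = 302.19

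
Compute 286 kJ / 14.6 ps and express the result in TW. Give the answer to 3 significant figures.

19600 TW

(286 × 10³) / (14.6 × 10⁻¹²) = 19.589 × 10¹⁵ W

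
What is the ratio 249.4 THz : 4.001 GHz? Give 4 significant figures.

(249.4 × 10^12) / (4.001 × 10^9) = 62.334 × 10^3

62330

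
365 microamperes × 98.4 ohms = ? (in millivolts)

365 × 10^-6 × 98.4 = 35916 × 10^-6 V

35.916 millivolts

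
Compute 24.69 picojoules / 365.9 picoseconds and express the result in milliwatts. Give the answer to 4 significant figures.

67.48 milliwatts

(24.69 × 10^-12) / (365.9 × 10^-12) = 0.0674775 W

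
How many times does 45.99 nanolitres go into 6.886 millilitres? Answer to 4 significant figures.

149700

(6.886 × 10^-3) / (45.99 × 10^-9) = 0.14973 × 10^6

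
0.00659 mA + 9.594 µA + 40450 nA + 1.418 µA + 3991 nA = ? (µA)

In µA:
  0.00659 mA = 0.00659 × 10^3 µA = 6.59
  9.594 µA → 9.594
  40450 nA = 40450 × 10^-3 µA = 40.45
  1.418 µA → 1.418
  3991 nA = 3991 × 10^-3 µA = 3.991
Sum: 6.59 + 9.594 + 40.45 + 1.418 + 3.991 = 62.043

62.043 µA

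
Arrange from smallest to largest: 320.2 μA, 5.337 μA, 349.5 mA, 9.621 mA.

5.337 μA < 320.2 μA < 9.621 mA < 349.5 mA

320.2 μA = 0.0003202 A
5.337 μA = 0.000005337 A
349.5 mA = 0.3495 A
9.621 mA = 0.009621 A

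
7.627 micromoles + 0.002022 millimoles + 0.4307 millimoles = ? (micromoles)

440.349 micromoles

In micromoles:
  7.627 micromoles → 7.627
  0.002022 millimoles = 0.002022e3 micromoles = 2.022
  0.4307 millimoles = 0.4307e3 micromoles = 430.7
Sum: 7.627 + 2.022 + 430.7 = 440.349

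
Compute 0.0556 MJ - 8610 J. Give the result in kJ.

In kJ:
  0.0556 MJ = 0.0556e3 kJ = 55.6
  8610 J = 8610e-3 kJ = 8.61
Difference: 55.6 - 8.61 = 46.99

46.99 kJ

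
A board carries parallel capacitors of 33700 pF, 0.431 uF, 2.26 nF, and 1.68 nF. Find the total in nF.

468.64 nF

In nF:
  33700 pF = 33700 × 10^-3 nF = 33.7
  0.431 uF = 0.431 × 10^3 nF = 431
  2.26 nF → 2.26
  1.68 nF → 1.68
Sum: 33.7 + 431 + 2.26 + 1.68 = 468.64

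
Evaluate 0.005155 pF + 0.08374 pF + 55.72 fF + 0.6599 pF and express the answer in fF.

804.515 fF

In fF:
  0.005155 pF = 0.005155 × 10³ fF = 5.155
  0.08374 pF = 0.08374 × 10³ fF = 83.74
  55.72 fF → 55.72
  0.6599 pF = 0.6599 × 10³ fF = 659.9
Sum: 5.155 + 83.74 + 55.72 + 659.9 = 804.515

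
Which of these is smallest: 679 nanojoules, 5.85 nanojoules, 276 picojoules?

276 picojoules

679 nanojoules = 0.000000679 joules
5.85 nanojoules = 0.00000000585 joules
276 picojoules = 0.000000000276 joules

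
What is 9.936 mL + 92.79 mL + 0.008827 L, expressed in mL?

111.553 mL

In mL:
  9.936 mL → 9.936
  92.79 mL → 92.79
  0.008827 L = 0.008827 × 10^3 mL = 8.827
Sum: 9.936 + 92.79 + 8.827 = 111.553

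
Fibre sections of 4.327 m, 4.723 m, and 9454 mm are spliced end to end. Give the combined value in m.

18.504 m

In m:
  4.327 m → 4.327
  4.723 m → 4.723
  9454 mm = 9454e-3 m = 9.454
Sum: 4.327 + 4.723 + 9.454 = 18.504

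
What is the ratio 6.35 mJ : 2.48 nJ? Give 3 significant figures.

(6.35e-3) / (2.48e-9) = 2.56e6

2560000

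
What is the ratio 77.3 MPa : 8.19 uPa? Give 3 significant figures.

9440000000000

(77.3e6) / (8.19e-6) = 9.438e12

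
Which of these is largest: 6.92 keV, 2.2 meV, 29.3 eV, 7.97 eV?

6.92 keV = 6920 eV
2.2 meV = 0.0022 eV
29.3 eV = 29.3 eV
7.97 eV = 7.97 eV

6.92 keV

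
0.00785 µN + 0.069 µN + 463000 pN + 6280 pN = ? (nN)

546.13 nN

In nN:
  0.00785 µN = 0.00785 × 10^3 nN = 7.85
  0.069 µN = 0.069 × 10^3 nN = 69
  463000 pN = 463000 × 10^-3 nN = 463
  6280 pN = 6280 × 10^-3 nN = 6.28
Sum: 7.85 + 69 + 463 + 6.28 = 546.13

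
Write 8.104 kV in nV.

kilo = 10³, nano = 10⁻⁹; factor is 10¹².
8.104 × 10¹² = 8104000000000

8104000000000 nV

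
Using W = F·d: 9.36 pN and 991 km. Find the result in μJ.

9.27576 μJ

9.36 × 10⁻¹² × 991 × 10³ = 9275.76 × 10⁻⁹ J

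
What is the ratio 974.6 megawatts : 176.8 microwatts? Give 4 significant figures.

(974.6e6) / (176.8e-6) = 5.5124e12

5512000000000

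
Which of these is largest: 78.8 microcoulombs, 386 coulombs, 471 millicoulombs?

78.8 microcoulombs = 0.0000788 coulombs
386 coulombs = 386 coulombs
471 millicoulombs = 0.471 coulombs

386 coulombs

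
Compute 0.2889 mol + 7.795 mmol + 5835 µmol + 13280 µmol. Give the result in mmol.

In mmol:
  0.2889 mol = 0.2889e3 mmol = 288.9
  7.795 mmol → 7.795
  5835 µmol = 5835e-3 mmol = 5.835
  13280 µmol = 13280e-3 mmol = 13.28
Sum: 288.9 + 7.795 + 5.835 + 13.28 = 315.81

315.81 mmol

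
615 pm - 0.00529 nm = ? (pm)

In pm:
  615 pm → 615
  0.00529 nm = 0.00529 × 10³ pm = 5.29
Difference: 615 - 5.29 = 609.71

609.71 pm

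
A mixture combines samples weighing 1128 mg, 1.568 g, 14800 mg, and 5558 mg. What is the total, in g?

In g:
  1128 mg = 1128 × 10^-3 g = 1.128
  1.568 g → 1.568
  14800 mg = 14800 × 10^-3 g = 14.8
  5558 mg = 5558 × 10^-3 g = 5.558
Sum: 1.128 + 1.568 + 14.8 + 5.558 = 23.054

23.054 g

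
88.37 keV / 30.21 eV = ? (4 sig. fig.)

2925

(88.37e3) / (30.21) = 2.9252e3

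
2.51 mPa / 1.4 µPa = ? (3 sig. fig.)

(2.51e-3) / (1.4e-6) = 1.793e3

1790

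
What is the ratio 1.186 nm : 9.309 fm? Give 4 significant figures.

(1.186 × 10⁻⁹) / (9.309 × 10⁻¹⁵) = 0.1274 × 10⁶

127400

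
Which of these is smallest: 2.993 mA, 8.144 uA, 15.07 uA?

2.993 mA = 0.002993 A
8.144 uA = 0.000008144 A
15.07 uA = 0.00001507 A

8.144 uA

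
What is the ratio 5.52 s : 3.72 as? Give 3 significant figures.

(5.52) / (3.72 × 10^-18) = 1.484 × 10^18

1480000000000000000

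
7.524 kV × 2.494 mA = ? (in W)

18.764856 W

7.524e3 × 2.494e-3 = 18.764856 W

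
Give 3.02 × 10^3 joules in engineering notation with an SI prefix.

3.02 kilojoules

= 3.02 × 10^3 joules; 10^3 is kilo.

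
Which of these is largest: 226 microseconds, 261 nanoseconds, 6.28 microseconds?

226 microseconds

226 microseconds = 0.000226 seconds
261 nanoseconds = 0.000000261 seconds
6.28 microseconds = 0.00000628 seconds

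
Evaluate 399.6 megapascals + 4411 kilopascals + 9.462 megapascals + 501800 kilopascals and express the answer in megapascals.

In megapascals:
  399.6 megapascals → 399.6
  4411 kilopascals = 4411 × 10⁻³ megapascals = 4.411
  9.462 megapascals → 9.462
  501800 kilopascals = 501800 × 10⁻³ megapascals = 501.8
Sum: 399.6 + 4.411 + 9.462 + 501.8 = 915.273

915.273 megapascals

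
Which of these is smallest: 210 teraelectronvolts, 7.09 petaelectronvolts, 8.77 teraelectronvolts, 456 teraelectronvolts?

8.77 teraelectronvolts

210 teraelectronvolts = 210000000000000 electronvolts
7.09 petaelectronvolts = 7090000000000000 electronvolts
8.77 teraelectronvolts = 8770000000000 electronvolts
456 teraelectronvolts = 456000000000000 electronvolts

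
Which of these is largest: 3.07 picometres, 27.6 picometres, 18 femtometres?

3.07 picometres = 0.00000000000307 metres
27.6 picometres = 0.0000000000276 metres
18 femtometres = 0.000000000000018 metres

27.6 picometres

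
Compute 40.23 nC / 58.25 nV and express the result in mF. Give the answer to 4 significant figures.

690.6 mF

(40.23e-9) / (58.25e-9) = 0.690644 F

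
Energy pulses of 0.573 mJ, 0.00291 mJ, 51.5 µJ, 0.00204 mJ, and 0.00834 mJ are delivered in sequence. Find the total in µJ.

637.79 µJ

In µJ:
  0.573 mJ = 0.573e3 µJ = 573
  0.00291 mJ = 0.00291e3 µJ = 2.91
  51.5 µJ → 51.5
  0.00204 mJ = 0.00204e3 µJ = 2.04
  0.00834 mJ = 0.00834e3 µJ = 8.34
Sum: 573 + 2.91 + 51.5 + 2.04 + 8.34 = 637.79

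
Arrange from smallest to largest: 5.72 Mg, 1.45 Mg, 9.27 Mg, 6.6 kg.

5.72 Mg = 5720000 g
1.45 Mg = 1450000 g
9.27 Mg = 9270000 g
6.6 kg = 6600 g

6.6 kg < 1.45 Mg < 5.72 Mg < 9.27 Mg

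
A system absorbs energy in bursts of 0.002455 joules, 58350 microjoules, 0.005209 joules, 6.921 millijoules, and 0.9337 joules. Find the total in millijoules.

In millijoules:
  0.002455 joules = 0.002455e3 millijoules = 2.455
  58350 microjoules = 58350e-3 millijoules = 58.35
  0.005209 joules = 0.005209e3 millijoules = 5.209
  6.921 millijoules → 6.921
  0.9337 joules = 0.9337e3 millijoules = 933.7
Sum: 2.455 + 58.35 + 5.209 + 6.921 + 933.7 = 1006.635

1006.635 millijoules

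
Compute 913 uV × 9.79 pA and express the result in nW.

913 × 10^-6 × 9.79 × 10^-12 = 8938.27 × 10^-18 W

0.00000893827 nW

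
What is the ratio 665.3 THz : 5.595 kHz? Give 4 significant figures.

(665.3e12) / (5.595e3) = 118.91e9

118900000000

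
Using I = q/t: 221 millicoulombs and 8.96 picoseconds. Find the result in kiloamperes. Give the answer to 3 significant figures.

(221 × 10^-3) / (8.96 × 10^-12) = 24.665 × 10^9 A

24700000 kiloamperes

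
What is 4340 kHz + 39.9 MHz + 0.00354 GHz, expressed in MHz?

47.78 MHz

In MHz:
  4340 kHz = 4340 × 10⁻³ MHz = 4.34
  39.9 MHz → 39.9
  0.00354 GHz = 0.00354 × 10³ MHz = 3.54
Sum: 4.34 + 39.9 + 3.54 = 47.78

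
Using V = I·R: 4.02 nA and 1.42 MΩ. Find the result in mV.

5.7084 mV

4.02e-9 × 1.42e6 = 5.7084e-3 V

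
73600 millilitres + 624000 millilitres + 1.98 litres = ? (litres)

699.58 litres

In litres:
  73600 millilitres = 73600e-3 litres = 73.6
  624000 millilitres = 624000e-3 litres = 624
  1.98 litres → 1.98
Sum: 73.6 + 624 + 1.98 = 699.58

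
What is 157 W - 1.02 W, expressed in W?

In W:
  157 W → 157
  1.02 W → 1.02
Difference: 157 - 1.02 = 155.98

155.98 W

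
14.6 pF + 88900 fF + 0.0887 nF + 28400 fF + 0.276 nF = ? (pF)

496.6 pF

In pF:
  14.6 pF → 14.6
  88900 fF = 88900e-3 pF = 88.9
  0.0887 nF = 0.0887e3 pF = 88.7
  28400 fF = 28400e-3 pF = 28.4
  0.276 nF = 0.276e3 pF = 276
Sum: 14.6 + 88.9 + 88.7 + 28.4 + 276 = 496.6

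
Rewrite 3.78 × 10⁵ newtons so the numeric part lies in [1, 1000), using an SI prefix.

= 378 × 10³ newtons; 10³ is kilo.

378 kilonewtons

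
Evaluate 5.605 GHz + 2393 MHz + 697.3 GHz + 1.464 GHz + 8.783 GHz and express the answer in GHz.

In GHz:
  5.605 GHz → 5.605
  2393 MHz = 2393 × 10^-3 GHz = 2.393
  697.3 GHz → 697.3
  1.464 GHz → 1.464
  8.783 GHz → 8.783
Sum: 5.605 + 2.393 + 697.3 + 1.464 + 8.783 = 715.545

715.545 GHz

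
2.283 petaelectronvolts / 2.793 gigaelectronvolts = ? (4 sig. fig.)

(2.283 × 10¹⁵) / (2.793 × 10⁹) = 0.8174 × 10⁶

817400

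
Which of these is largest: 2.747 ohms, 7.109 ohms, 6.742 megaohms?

2.747 ohms = 2.747 ohms
7.109 ohms = 7.109 ohms
6.742 megaohms = 6742000 ohms

6.742 megaohms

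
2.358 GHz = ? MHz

2358 MHz

giga = 1e9, mega = 1e6; factor is 1e3.
2.358 × 1e3 = 2358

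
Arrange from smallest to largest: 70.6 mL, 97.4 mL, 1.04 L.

70.6 mL = 0.0706 L
97.4 mL = 0.0974 L
1.04 L = 1.04 L

70.6 mL < 97.4 mL < 1.04 L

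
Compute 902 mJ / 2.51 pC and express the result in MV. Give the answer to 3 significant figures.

(902e-3) / (2.51e-12) = 359.36e9 V

359000 MV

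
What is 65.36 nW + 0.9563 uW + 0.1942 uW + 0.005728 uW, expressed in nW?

In nW:
  65.36 nW → 65.36
  0.9563 uW = 0.9563e3 nW = 956.3
  0.1942 uW = 0.1942e3 nW = 194.2
  0.005728 uW = 0.005728e3 nW = 5.728
Sum: 65.36 + 956.3 + 194.2 + 5.728 = 1221.588

1221.588 nW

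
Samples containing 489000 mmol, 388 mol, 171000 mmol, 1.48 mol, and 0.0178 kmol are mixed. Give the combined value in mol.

In mol:
  489000 mmol = 489000 × 10⁻³ mol = 489
  388 mol → 388
  171000 mmol = 171000 × 10⁻³ mol = 171
  1.48 mol → 1.48
  0.0178 kmol = 0.0178 × 10³ mol = 17.8
Sum: 489 + 388 + 171 + 1.48 + 17.8 = 1067.28

1067.28 mol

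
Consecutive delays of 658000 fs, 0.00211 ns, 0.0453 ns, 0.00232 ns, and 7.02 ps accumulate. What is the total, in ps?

714.75 ps

In ps:
  658000 fs = 658000 × 10⁻³ ps = 658
  0.00211 ns = 0.00211 × 10³ ps = 2.11
  0.0453 ns = 0.0453 × 10³ ps = 45.3
  0.00232 ns = 0.00232 × 10³ ps = 2.32
  7.02 ps → 7.02
Sum: 658 + 2.11 + 45.3 + 2.32 + 7.02 = 714.75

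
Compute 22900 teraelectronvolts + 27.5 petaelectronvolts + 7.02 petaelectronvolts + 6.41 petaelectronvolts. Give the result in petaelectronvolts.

63.83 petaelectronvolts

In petaelectronvolts:
  22900 teraelectronvolts = 22900 × 10⁻³ petaelectronvolts = 22.9
  27.5 petaelectronvolts → 27.5
  7.02 petaelectronvolts → 7.02
  6.41 petaelectronvolts → 6.41
Sum: 22.9 + 27.5 + 7.02 + 6.41 = 63.83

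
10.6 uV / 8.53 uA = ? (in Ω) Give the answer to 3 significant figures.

1.24 Ω

(10.6e-6) / (8.53e-6) = 1.2427 Ω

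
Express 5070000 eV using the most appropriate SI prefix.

= 5.07e6 eV; 1e6 is mega.

5.07 MeV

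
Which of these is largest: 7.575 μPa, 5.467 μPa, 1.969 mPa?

7.575 μPa = 0.000007575 Pa
5.467 μPa = 0.000005467 Pa
1.969 mPa = 0.001969 Pa

1.969 mPa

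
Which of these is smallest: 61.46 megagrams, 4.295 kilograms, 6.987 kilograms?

61.46 megagrams = 61460000 grams
4.295 kilograms = 4295 grams
6.987 kilograms = 6987 grams

4.295 kilograms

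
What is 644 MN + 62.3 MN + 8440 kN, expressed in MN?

714.74 MN

In MN:
  644 MN → 644
  62.3 MN → 62.3
  8440 kN = 8440e-3 MN = 8.44
Sum: 644 + 62.3 + 8.44 = 714.74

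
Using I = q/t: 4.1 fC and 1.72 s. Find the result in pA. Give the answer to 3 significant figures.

(4.1e-15) / (1.72) = 2.3837e-15 A

0.00238 pA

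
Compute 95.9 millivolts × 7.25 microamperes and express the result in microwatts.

0.695275 microwatts

95.9e-3 × 7.25e-6 = 695.275e-9 W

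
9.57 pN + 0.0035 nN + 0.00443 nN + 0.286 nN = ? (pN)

303.5 pN

In pN:
  9.57 pN → 9.57
  0.0035 nN = 0.0035 × 10³ pN = 3.5
  0.00443 nN = 0.00443 × 10³ pN = 4.43
  0.286 nN = 0.286 × 10³ pN = 286
Sum: 9.57 + 3.5 + 4.43 + 286 = 303.5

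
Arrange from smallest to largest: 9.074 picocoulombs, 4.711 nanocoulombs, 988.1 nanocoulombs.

9.074 picocoulombs < 4.711 nanocoulombs < 988.1 nanocoulombs

9.074 picocoulombs = 0.000000000009074 coulombs
4.711 nanocoulombs = 0.000000004711 coulombs
988.1 nanocoulombs = 0.0000009881 coulombs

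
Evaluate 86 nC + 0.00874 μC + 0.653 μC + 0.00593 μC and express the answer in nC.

In nC:
  86 nC → 86
  0.00874 μC = 0.00874 × 10³ nC = 8.74
  0.653 μC = 0.653 × 10³ nC = 653
  0.00593 μC = 0.00593 × 10³ nC = 5.93
Sum: 86 + 8.74 + 653 + 5.93 = 753.67

753.67 nC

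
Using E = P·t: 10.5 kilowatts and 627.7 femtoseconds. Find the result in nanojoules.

10.5 × 10^3 × 627.7 × 10^-15 = 6590.85 × 10^-12 J

6.59085 nanojoules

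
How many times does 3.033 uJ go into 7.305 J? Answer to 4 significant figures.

2409000

(7.305) / (3.033 × 10⁻⁶) = 2.4085 × 10⁶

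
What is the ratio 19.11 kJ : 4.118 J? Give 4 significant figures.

4641

(19.11 × 10^3) / (4.118) = 4.6406 × 10^3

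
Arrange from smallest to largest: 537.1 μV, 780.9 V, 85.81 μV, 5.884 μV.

537.1 μV = 0.0005371 V
780.9 V = 780.9 V
85.81 μV = 0.00008581 V
5.884 μV = 0.000005884 V

5.884 μV < 85.81 μV < 537.1 μV < 780.9 V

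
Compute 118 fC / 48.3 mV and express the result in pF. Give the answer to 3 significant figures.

(118 × 10⁻¹⁵) / (48.3 × 10⁻³) = 2.4431 × 10⁻¹² F

2.44 pF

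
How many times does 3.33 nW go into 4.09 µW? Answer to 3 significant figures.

1230

(4.09 × 10⁻⁶) / (3.33 × 10⁻⁹) = 1.228 × 10³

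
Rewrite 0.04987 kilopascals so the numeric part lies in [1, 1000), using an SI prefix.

49.87 pascals

= 49.87 pascals; mantissa already in [1, 1000).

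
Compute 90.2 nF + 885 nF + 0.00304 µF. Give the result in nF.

In nF:
  90.2 nF → 90.2
  885 nF → 885
  0.00304 µF = 0.00304 × 10^3 nF = 3.04
Sum: 90.2 + 885 + 3.04 = 978.24

978.24 nF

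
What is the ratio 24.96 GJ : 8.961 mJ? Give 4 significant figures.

(24.96 × 10^9) / (8.961 × 10^-3) = 2.7854 × 10^12

2785000000000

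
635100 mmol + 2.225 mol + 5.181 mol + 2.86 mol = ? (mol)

In mol:
  635100 mmol = 635100 × 10^-3 mol = 635.1
  2.225 mol → 2.225
  5.181 mol → 5.181
  2.86 mol → 2.86
Sum: 635.1 + 2.225 + 5.181 + 2.86 = 645.366

645.366 mol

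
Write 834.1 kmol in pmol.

kilo = 10^3, pico = 10^-12; factor is 10^15.
834.1 × 10^15 = 834100000000000000

834100000000000000 pmol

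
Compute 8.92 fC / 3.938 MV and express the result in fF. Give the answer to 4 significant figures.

0.000002265 fF

(8.92 × 10^-15) / (3.938 × 10^6) = 2.26511 × 10^-21 F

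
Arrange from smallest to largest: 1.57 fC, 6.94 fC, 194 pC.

1.57 fC = 0.00000000000000157 C
6.94 fC = 0.00000000000000694 C
194 pC = 0.000000000194 C

1.57 fC < 6.94 fC < 194 pC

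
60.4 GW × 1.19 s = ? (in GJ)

60.4 × 10⁹ × 1.19 = 71.876 × 10⁹ J

71.876 GJ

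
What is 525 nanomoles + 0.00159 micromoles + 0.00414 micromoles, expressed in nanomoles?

In nanomoles:
  525 nanomoles → 525
  0.00159 micromoles = 0.00159 × 10³ nanomoles = 1.59
  0.00414 micromoles = 0.00414 × 10³ nanomoles = 4.14
Sum: 525 + 1.59 + 4.14 = 530.73

530.73 nanomoles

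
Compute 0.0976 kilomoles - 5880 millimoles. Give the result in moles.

91.72 moles

In moles:
  0.0976 kilomoles = 0.0976 × 10³ moles = 97.6
  5880 millimoles = 5880 × 10⁻³ moles = 5.88
Difference: 97.6 - 5.88 = 91.72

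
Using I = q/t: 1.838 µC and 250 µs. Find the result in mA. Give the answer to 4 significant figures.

7.352 mA

(1.838 × 10^-6) / (250 × 10^-6) = 0.007352 A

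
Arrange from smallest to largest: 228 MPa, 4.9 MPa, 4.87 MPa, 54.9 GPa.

228 MPa = 228000000 Pa
4.9 MPa = 4900000 Pa
4.87 MPa = 4870000 Pa
54.9 GPa = 54900000000 Pa

4.87 MPa < 4.9 MPa < 228 MPa < 54.9 GPa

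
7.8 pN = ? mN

pico = 10^-12, milli = 10^-3; factor is 10^-9.
7.8 × 10^-9 = 0.0000000078

0.0000000078 mN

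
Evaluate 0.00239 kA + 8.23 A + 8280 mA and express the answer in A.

In A:
  0.00239 kA = 0.00239 × 10^3 A = 2.39
  8.23 A → 8.23
  8280 mA = 8280 × 10^-3 A = 8.28
Sum: 2.39 + 8.23 + 8.28 = 18.9

18.9 A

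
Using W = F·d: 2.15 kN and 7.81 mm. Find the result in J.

16.7915 J

2.15 × 10^3 × 7.81 × 10^-3 = 16.7915 J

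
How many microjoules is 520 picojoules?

pico = 10^-12, micro = 10^-6; factor is 10^-6.
520 × 10^-6 = 0.00052

0.00052 microjoules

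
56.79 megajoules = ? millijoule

mega = 10^6, milli = 10^-3; factor is 10^9.
56.79 × 10^9 = 56790000000

56790000000 millijoules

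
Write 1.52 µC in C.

micro = 1e-6, (no prefix) = 1e0; factor is 1e-6.
1.52 × 1e-6 = 0.00000152

0.00000152 C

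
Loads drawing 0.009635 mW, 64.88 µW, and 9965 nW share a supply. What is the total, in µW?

In µW:
  0.009635 mW = 0.009635 × 10³ µW = 9.635
  64.88 µW → 64.88
  9965 nW = 9965 × 10⁻³ µW = 9.965
Sum: 9.635 + 64.88 + 9.965 = 84.48

84.48 µW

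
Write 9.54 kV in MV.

kilo = 1e3, mega = 1e6; factor is 1e-3.
9.54 × 1e-3 = 0.00954

0.00954 MV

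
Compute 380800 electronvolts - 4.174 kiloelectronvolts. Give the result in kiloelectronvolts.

376.626 kiloelectronvolts

In kiloelectronvolts:
  380800 electronvolts = 380800e-3 kiloelectronvolts = 380.8
  4.174 kiloelectronvolts → 4.174
Difference: 380.8 - 4.174 = 376.626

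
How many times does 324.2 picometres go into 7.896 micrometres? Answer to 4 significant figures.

24360

(7.896e-6) / (324.2e-12) = 0.024355e6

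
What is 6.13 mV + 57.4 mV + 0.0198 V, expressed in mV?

83.33 mV

In mV:
  6.13 mV → 6.13
  57.4 mV → 57.4
  0.0198 V = 0.0198e3 mV = 19.8
Sum: 6.13 + 57.4 + 19.8 = 83.33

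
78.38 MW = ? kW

78380 kW

mega = 10^6, kilo = 10^3; factor is 10^3.
78.38 × 10^3 = 78380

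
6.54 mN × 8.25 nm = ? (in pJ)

53.955 pJ

6.54 × 10^-3 × 8.25 × 10^-9 = 53.955 × 10^-12 J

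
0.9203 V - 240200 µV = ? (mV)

680.1 mV

In mV:
  0.9203 V = 0.9203 × 10³ mV = 920.3
  240200 µV = 240200 × 10⁻³ mV = 240.2
Difference: 920.3 - 240.2 = 680.1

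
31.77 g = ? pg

31770000000000 pg

(no prefix) = 1e0, pico = 1e-12; factor is 1e12.
31.77 × 1e12 = 31770000000000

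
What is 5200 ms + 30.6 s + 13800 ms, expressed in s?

In s:
  5200 ms = 5200 × 10⁻³ s = 5.2
  30.6 s → 30.6
  13800 ms = 13800 × 10⁻³ s = 13.8
Sum: 5.2 + 30.6 + 13.8 = 49.6

49.6 s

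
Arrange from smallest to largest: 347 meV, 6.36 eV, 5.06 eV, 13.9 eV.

347 meV < 5.06 eV < 6.36 eV < 13.9 eV

347 meV = 0.347 eV
6.36 eV = 6.36 eV
5.06 eV = 5.06 eV
13.9 eV = 13.9 eV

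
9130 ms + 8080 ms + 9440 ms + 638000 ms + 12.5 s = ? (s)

677.15 s

In s:
  9130 ms = 9130 × 10^-3 s = 9.13
  8080 ms = 8080 × 10^-3 s = 8.08
  9440 ms = 9440 × 10^-3 s = 9.44
  638000 ms = 638000 × 10^-3 s = 638
  12.5 s → 12.5
Sum: 9.13 + 8.08 + 9.44 + 638 + 12.5 = 677.15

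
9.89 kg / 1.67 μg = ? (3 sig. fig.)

(9.89 × 10^3) / (1.67 × 10^-6) = 5.922 × 10^9

5920000000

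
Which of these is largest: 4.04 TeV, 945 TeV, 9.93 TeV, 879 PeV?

879 PeV

4.04 TeV = 4040000000000 eV
945 TeV = 945000000000000 eV
9.93 TeV = 9930000000000 eV
879 PeV = 879000000000000000 eV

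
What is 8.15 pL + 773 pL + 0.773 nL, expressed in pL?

1554.15 pL

In pL:
  8.15 pL → 8.15
  773 pL → 773
  0.773 nL = 0.773 × 10³ pL = 773
Sum: 8.15 + 773 + 773 = 1554.15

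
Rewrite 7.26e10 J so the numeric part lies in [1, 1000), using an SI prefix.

72.6 GJ

= 72.6e9 J; 1e9 is giga.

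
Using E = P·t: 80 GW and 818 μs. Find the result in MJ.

80 × 10^9 × 818 × 10^-6 = 65440 × 10^3 J

65.44 MJ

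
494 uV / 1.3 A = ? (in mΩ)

(494 × 10⁻⁶) / (1.3) = 380 × 10⁻⁶ Ω

0.38 mΩ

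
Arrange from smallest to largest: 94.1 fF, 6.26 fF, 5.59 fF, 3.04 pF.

94.1 fF = 0.0000000000000941 F
6.26 fF = 0.00000000000000626 F
5.59 fF = 0.00000000000000559 F
3.04 pF = 0.00000000000304 F

5.59 fF < 6.26 fF < 94.1 fF < 3.04 pF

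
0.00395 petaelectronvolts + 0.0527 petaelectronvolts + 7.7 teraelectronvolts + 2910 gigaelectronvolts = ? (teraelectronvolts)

67.26 teraelectronvolts

In teraelectronvolts:
  0.00395 petaelectronvolts = 0.00395e3 teraelectronvolts = 3.95
  0.0527 petaelectronvolts = 0.0527e3 teraelectronvolts = 52.7
  7.7 teraelectronvolts → 7.7
  2910 gigaelectronvolts = 2910e-3 teraelectronvolts = 2.91
Sum: 3.95 + 52.7 + 7.7 + 2.91 = 67.26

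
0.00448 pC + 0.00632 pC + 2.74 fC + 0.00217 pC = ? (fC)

In fC:
  0.00448 pC = 0.00448e3 fC = 4.48
  0.00632 pC = 0.00632e3 fC = 6.32
  2.74 fC → 2.74
  0.00217 pC = 0.00217e3 fC = 2.17
Sum: 4.48 + 6.32 + 2.74 + 2.17 = 15.71

15.71 fC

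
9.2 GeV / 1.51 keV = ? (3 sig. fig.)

(9.2 × 10^9) / (1.51 × 10^3) = 6.093 × 10^6

6090000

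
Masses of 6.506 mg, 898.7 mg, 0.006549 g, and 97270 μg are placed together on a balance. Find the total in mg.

1009.025 mg

In mg:
  6.506 mg → 6.506
  898.7 mg → 898.7
  0.006549 g = 0.006549e3 mg = 6.549
  97270 μg = 97270e-3 mg = 97.27
Sum: 6.506 + 898.7 + 6.549 + 97.27 = 1009.025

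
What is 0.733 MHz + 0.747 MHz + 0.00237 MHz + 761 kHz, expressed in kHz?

2243.37 kHz

In kHz:
  0.733 MHz = 0.733e3 kHz = 733
  0.747 MHz = 0.747e3 kHz = 747
  0.00237 MHz = 0.00237e3 kHz = 2.37
  761 kHz → 761
Sum: 733 + 747 + 2.37 + 761 = 2243.37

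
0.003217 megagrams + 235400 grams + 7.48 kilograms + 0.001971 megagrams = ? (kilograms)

248.068 kilograms

In kilograms:
  0.003217 megagrams = 0.003217 × 10^3 kilograms = 3.217
  235400 grams = 235400 × 10^-3 kilograms = 235.4
  7.48 kilograms → 7.48
  0.001971 megagrams = 0.001971 × 10^3 kilograms = 1.971
Sum: 3.217 + 235.4 + 7.48 + 1.971 = 248.068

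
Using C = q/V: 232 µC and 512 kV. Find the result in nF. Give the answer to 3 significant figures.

0.453 nF

(232 × 10⁻⁶) / (512 × 10³) = 0.45312 × 10⁻⁹ F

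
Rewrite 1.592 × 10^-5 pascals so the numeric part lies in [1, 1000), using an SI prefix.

= 15.92 × 10^-6 pascals; 10^-6 is micro.

15.92 micropascals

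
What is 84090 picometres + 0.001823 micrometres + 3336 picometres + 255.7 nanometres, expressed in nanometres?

In nanometres:
  84090 picometres = 84090 × 10⁻³ nanometres = 84.09
  0.001823 micrometres = 0.001823 × 10³ nanometres = 1.823
  3336 picometres = 3336 × 10⁻³ nanometres = 3.336
  255.7 nanometres → 255.7
Sum: 84.09 + 1.823 + 3.336 + 255.7 = 344.949

344.949 nanometres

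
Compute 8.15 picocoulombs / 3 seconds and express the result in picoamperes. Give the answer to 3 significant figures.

(8.15e-12) / (3) = 2.7167e-12 A

2.72 picoamperes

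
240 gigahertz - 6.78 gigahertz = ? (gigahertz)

233.22 gigahertz

In gigahertz:
  240 gigahertz → 240
  6.78 gigahertz → 6.78
Difference: 240 - 6.78 = 233.22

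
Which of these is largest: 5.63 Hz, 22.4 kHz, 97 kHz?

5.63 Hz = 5.63 Hz
22.4 kHz = 22400 Hz
97 kHz = 97000 Hz

97 kHz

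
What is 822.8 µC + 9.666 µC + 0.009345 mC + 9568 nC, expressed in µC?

In µC:
  822.8 µC → 822.8
  9.666 µC → 9.666
  0.009345 mC = 0.009345e3 µC = 9.345
  9568 nC = 9568e-3 µC = 9.568
Sum: 822.8 + 9.666 + 9.345 + 9.568 = 851.379

851.379 µC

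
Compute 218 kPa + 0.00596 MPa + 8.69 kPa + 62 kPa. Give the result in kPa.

In kPa:
  218 kPa → 218
  0.00596 MPa = 0.00596e3 kPa = 5.96
  8.69 kPa → 8.69
  62 kPa → 62
Sum: 218 + 5.96 + 8.69 + 62 = 294.65

294.65 kPa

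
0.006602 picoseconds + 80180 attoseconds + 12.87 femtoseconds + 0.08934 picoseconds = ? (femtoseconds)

188.992 femtoseconds

In femtoseconds:
  0.006602 picoseconds = 0.006602e3 femtoseconds = 6.602
  80180 attoseconds = 80180e-3 femtoseconds = 80.18
  12.87 femtoseconds → 12.87
  0.08934 picoseconds = 0.08934e3 femtoseconds = 89.34
Sum: 6.602 + 80.18 + 12.87 + 89.34 = 188.992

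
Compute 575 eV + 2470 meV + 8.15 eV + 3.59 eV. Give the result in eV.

589.21 eV

In eV:
  575 eV → 575
  2470 meV = 2470e-3 eV = 2.47
  8.15 eV → 8.15
  3.59 eV → 3.59
Sum: 575 + 2.47 + 8.15 + 3.59 = 589.21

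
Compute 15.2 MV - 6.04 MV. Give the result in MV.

9.16 MV

In MV:
  15.2 MV → 15.2
  6.04 MV → 6.04
Difference: 15.2 - 6.04 = 9.16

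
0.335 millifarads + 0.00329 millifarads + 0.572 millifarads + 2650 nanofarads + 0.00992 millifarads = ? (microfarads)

922.86 microfarads

In microfarads:
  0.335 millifarads = 0.335e3 microfarads = 335
  0.00329 millifarads = 0.00329e3 microfarads = 3.29
  0.572 millifarads = 0.572e3 microfarads = 572
  2650 nanofarads = 2650e-3 microfarads = 2.65
  0.00992 millifarads = 0.00992e3 microfarads = 9.92
Sum: 335 + 3.29 + 572 + 2.65 + 9.92 = 922.86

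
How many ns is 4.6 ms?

milli = 10^-3, nano = 10^-9; factor is 10^6.
4.6 × 10^6 = 4600000

4600000 ns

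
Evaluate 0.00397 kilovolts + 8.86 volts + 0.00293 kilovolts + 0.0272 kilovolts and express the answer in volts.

42.96 volts

In volts:
  0.00397 kilovolts = 0.00397 × 10³ volts = 3.97
  8.86 volts → 8.86
  0.00293 kilovolts = 0.00293 × 10³ volts = 2.93
  0.0272 kilovolts = 0.0272 × 10³ volts = 27.2
Sum: 3.97 + 8.86 + 2.93 + 27.2 = 42.96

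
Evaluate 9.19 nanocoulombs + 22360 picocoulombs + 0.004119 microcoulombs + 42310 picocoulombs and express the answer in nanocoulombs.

In nanocoulombs:
  9.19 nanocoulombs → 9.19
  22360 picocoulombs = 22360 × 10⁻³ nanocoulombs = 22.36
  0.004119 microcoulombs = 0.004119 × 10³ nanocoulombs = 4.119
  42310 picocoulombs = 42310 × 10⁻³ nanocoulombs = 42.31
Sum: 9.19 + 22.36 + 4.119 + 42.31 = 77.979

77.979 nanocoulombs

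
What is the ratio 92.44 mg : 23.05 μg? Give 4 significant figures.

4010

(92.44e-3) / (23.05e-6) = 4.0104e3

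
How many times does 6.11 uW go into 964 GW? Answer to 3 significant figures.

(964 × 10^9) / (6.11 × 10^-6) = 157.8 × 10^15

158000000000000000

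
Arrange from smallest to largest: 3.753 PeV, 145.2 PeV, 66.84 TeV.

3.753 PeV = 3753000000000000 eV
145.2 PeV = 145200000000000000 eV
66.84 TeV = 66840000000000 eV

66.84 TeV < 3.753 PeV < 145.2 PeV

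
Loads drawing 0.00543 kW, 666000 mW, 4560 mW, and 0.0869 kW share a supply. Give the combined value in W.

In W:
  0.00543 kW = 0.00543 × 10^3 W = 5.43
  666000 mW = 666000 × 10^-3 W = 666
  4560 mW = 4560 × 10^-3 W = 4.56
  0.0869 kW = 0.0869 × 10^3 W = 86.9
Sum: 5.43 + 666 + 4.56 + 86.9 = 762.89

762.89 W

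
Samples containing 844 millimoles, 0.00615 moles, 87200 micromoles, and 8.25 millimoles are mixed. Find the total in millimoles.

945.6 millimoles

In millimoles:
  844 millimoles → 844
  0.00615 moles = 0.00615 × 10³ millimoles = 6.15
  87200 micromoles = 87200 × 10⁻³ millimoles = 87.2
  8.25 millimoles → 8.25
Sum: 844 + 6.15 + 87.2 + 8.25 = 945.6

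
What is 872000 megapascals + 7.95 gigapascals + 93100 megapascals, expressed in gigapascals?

In gigapascals:
  872000 megapascals = 872000 × 10^-3 gigapascals = 872
  7.95 gigapascals → 7.95
  93100 megapascals = 93100 × 10^-3 gigapascals = 93.1
Sum: 872 + 7.95 + 93.1 = 973.05

973.05 gigapascals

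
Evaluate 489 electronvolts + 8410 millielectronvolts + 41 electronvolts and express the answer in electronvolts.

538.41 electronvolts

In electronvolts:
  489 electronvolts → 489
  8410 millielectronvolts = 8410 × 10^-3 electronvolts = 8.41
  41 electronvolts → 41
Sum: 489 + 8.41 + 41 = 538.41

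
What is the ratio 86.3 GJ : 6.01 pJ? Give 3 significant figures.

(86.3 × 10⁹) / (6.01 × 10⁻¹²) = 14.36 × 10²¹

14400000000000000000000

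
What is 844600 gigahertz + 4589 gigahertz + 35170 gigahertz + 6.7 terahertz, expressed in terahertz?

891.059 terahertz

In terahertz:
  844600 gigahertz = 844600 × 10⁻³ terahertz = 844.6
  4589 gigahertz = 4589 × 10⁻³ terahertz = 4.589
  35170 gigahertz = 35170 × 10⁻³ terahertz = 35.17
  6.7 terahertz → 6.7
Sum: 844.6 + 4.589 + 35.17 + 6.7 = 891.059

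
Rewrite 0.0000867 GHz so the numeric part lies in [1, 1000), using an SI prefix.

86.7 kHz

= 86.7 × 10³ Hz; 10³ is kilo.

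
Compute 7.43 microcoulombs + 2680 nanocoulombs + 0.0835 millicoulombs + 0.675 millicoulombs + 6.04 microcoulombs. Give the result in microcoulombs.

774.65 microcoulombs

In microcoulombs:
  7.43 microcoulombs → 7.43
  2680 nanocoulombs = 2680 × 10^-3 microcoulombs = 2.68
  0.0835 millicoulombs = 0.0835 × 10^3 microcoulombs = 83.5
  0.675 millicoulombs = 0.675 × 10^3 microcoulombs = 675
  6.04 microcoulombs → 6.04
Sum: 7.43 + 2.68 + 83.5 + 675 + 6.04 = 774.65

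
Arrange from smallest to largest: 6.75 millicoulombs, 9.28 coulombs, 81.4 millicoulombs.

6.75 millicoulombs = 0.00675 coulombs
9.28 coulombs = 9.28 coulombs
81.4 millicoulombs = 0.0814 coulombs

6.75 millicoulombs < 81.4 millicoulombs < 9.28 coulombs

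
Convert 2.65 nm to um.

nano = 10⁻⁹, micro = 10⁻⁶; factor is 10⁻³.
2.65 × 10⁻³ = 0.00265

0.00265 um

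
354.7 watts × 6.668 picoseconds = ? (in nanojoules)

354.7 × 6.668 × 10⁻¹² = 2365.1396 × 10⁻¹² J

2.3651396 nanojoules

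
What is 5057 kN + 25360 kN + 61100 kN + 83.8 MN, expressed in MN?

In MN:
  5057 kN = 5057e-3 MN = 5.057
  25360 kN = 25360e-3 MN = 25.36
  61100 kN = 61100e-3 MN = 61.1
  83.8 MN → 83.8
Sum: 5.057 + 25.36 + 61.1 + 83.8 = 175.317

175.317 MN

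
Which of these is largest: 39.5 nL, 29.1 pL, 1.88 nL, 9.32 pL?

39.5 nL = 0.0000000395 L
29.1 pL = 0.0000000000291 L
1.88 nL = 0.00000000188 L
9.32 pL = 0.00000000000932 L

39.5 nL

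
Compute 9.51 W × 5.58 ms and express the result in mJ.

9.51 × 5.58 × 10^-3 = 53.0658 × 10^-3 J

53.0658 mJ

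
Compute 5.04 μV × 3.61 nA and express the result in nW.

5.04 × 10^-6 × 3.61 × 10^-9 = 18.1944 × 10^-15 W

0.0000181944 nW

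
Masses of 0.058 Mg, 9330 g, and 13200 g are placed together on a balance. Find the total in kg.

In kg:
  0.058 Mg = 0.058e3 kg = 58
  9330 g = 9330e-3 kg = 9.33
  13200 g = 13200e-3 kg = 13.2
Sum: 58 + 9.33 + 13.2 = 80.53

80.53 kg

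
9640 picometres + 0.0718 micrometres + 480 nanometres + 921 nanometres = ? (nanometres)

In nanometres:
  9640 picometres = 9640 × 10^-3 nanometres = 9.64
  0.0718 micrometres = 0.0718 × 10^3 nanometres = 71.8
  480 nanometres → 480
  921 nanometres → 921
Sum: 9.64 + 71.8 + 480 + 921 = 1482.44

1482.44 nanometres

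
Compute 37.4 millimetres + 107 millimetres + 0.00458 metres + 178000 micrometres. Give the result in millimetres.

326.98 millimetres

In millimetres:
  37.4 millimetres → 37.4
  107 millimetres → 107
  0.00458 metres = 0.00458 × 10^3 millimetres = 4.58
  178000 micrometres = 178000 × 10^-3 millimetres = 178
Sum: 37.4 + 107 + 4.58 + 178 = 326.98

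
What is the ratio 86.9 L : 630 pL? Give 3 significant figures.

138000000000

(86.9) / (630 × 10^-12) = 0.1379 × 10^12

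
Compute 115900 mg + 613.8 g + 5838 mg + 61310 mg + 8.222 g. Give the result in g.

In g:
  115900 mg = 115900 × 10⁻³ g = 115.9
  613.8 g → 613.8
  5838 mg = 5838 × 10⁻³ g = 5.838
  61310 mg = 61310 × 10⁻³ g = 61.31
  8.222 g → 8.222
Sum: 115.9 + 613.8 + 5.838 + 61.31 + 8.222 = 805.07

805.07 g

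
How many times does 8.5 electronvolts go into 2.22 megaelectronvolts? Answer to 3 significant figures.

261000

(2.22 × 10⁶) / (8.5) = 0.2612 × 10⁶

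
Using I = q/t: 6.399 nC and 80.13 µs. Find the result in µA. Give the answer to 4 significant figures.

79.86 µA

(6.399 × 10⁻⁹) / (80.13 × 10⁻⁶) = 0.0798577 × 10⁻³ A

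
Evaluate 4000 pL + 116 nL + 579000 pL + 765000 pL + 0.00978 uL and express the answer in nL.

In nL:
  4000 pL = 4000 × 10⁻³ nL = 4
  116 nL → 116
  579000 pL = 579000 × 10⁻³ nL = 579
  765000 pL = 765000 × 10⁻³ nL = 765
  0.00978 uL = 0.00978 × 10³ nL = 9.78
Sum: 4 + 116 + 579 + 765 + 9.78 = 1473.78

1473.78 nL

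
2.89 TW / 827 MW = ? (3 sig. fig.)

(2.89 × 10^12) / (827 × 10^6) = 0.003495 × 10^6

3490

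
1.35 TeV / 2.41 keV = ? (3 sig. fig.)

560000000

(1.35e12) / (2.41e3) = 0.5602e9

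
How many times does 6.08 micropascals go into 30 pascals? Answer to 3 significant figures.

4930000

(30) / (6.08 × 10^-6) = 4.934 × 10^6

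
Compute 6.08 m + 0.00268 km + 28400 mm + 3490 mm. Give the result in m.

In m:
  6.08 m → 6.08
  0.00268 km = 0.00268 × 10^3 m = 2.68
  28400 mm = 28400 × 10^-3 m = 28.4
  3490 mm = 3490 × 10^-3 m = 3.49
Sum: 6.08 + 2.68 + 28.4 + 3.49 = 40.65

40.65 m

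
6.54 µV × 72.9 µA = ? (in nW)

6.54 × 10⁻⁶ × 72.9 × 10⁻⁶ = 476.766 × 10⁻¹² W

0.476766 nW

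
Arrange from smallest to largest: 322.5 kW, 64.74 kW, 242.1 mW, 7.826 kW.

322.5 kW = 322500 W
64.74 kW = 64740 W
242.1 mW = 0.2421 W
7.826 kW = 7826 W

242.1 mW < 7.826 kW < 64.74 kW < 322.5 kW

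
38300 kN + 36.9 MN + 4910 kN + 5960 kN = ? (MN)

In MN:
  38300 kN = 38300e-3 MN = 38.3
  36.9 MN → 36.9
  4910 kN = 4910e-3 MN = 4.91
  5960 kN = 5960e-3 MN = 5.96
Sum: 38.3 + 36.9 + 4.91 + 5.96 = 86.07

86.07 MN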